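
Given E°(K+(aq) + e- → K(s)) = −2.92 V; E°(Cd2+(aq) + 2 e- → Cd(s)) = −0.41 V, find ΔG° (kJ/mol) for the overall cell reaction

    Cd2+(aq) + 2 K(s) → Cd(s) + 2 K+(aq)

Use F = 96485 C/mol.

In the reaction as written Cd2+(aq) is reduced, so the Cd²⁺/Cd couple is the cathode and K⁺/K is the anode.
E°cell = −0.41 − (−2.92) = +2.51 V; balancing electrons gives n = 2.
ΔG° = −nFE°cell = −(2)(96485)(+2.51) J/mol = −484 kJ/mol.

−484 kJ/mol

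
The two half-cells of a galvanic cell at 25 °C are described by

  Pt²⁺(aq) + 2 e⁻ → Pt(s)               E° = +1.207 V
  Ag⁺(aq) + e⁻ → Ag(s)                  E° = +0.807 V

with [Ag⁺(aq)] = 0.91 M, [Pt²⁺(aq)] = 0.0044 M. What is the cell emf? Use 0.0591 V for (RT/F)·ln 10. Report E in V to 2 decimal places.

+0.33 V

The Pt²⁺/Pt couple has the more positive E°, so it is the cathode; Ag⁺/Ag is the anode.
E°cell = E°cat − E°an = +1.207 − (+0.807) = +0.400 V; n = 2.
Balancing gives Pt²⁺(aq) + 2 Ag(s) → Pt(s) + 2 Ag⁺(aq); hence Q = [Ag⁺(aq)]^2 / [Pt²⁺(aq)] = 188 (log Q = 2.275).
E = E° − (0.0591/n)·log Q = +0.400 − (0.0591/2)(2.275) = +0.33 V.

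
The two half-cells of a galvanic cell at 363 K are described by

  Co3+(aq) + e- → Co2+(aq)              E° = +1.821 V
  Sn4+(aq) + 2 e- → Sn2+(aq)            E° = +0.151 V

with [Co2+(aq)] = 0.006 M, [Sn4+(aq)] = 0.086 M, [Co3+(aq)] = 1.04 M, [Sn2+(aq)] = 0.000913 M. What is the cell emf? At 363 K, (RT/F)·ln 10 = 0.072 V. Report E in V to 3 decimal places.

+1.760 V

Since E°(Co³⁺/Co²⁺) > E°(Sn⁴⁺/Sn²⁺), Co³⁺/Co²⁺ serves as the cathode.
E°cell = E°cat − E°an = +1.821 − (+0.151) = +1.670 V; n = 2.
The balanced reaction is 2 Co3+(aq) + Sn2+(aq) → 2 Co2+(aq) + Sn4+(aq), so Q = ([Co2+(aq)]^2·[Sn4+(aq)]) / ([Co3+(aq)]^2·[Sn2+(aq)]) = 0.00314 and log Q = −2.504.
By the Nernst equation, E = +1.670 − (0.072/2)·(−2.504) = +1.760 V.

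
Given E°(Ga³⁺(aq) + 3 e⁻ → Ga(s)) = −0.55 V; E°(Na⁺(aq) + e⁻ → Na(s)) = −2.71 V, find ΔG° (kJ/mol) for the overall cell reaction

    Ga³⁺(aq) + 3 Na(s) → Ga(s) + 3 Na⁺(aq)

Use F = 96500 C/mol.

−625 kJ/mol

In the reaction as written Ga³⁺(aq) is reduced, so the Ga³⁺/Ga couple is the cathode and Na⁺/Na is the anode.
E°cell = −0.55 − (−2.71) = +2.16 V; balancing electrons gives n = 3.
ΔG° = −nFE°cell = −(3)(96500)(+2.16) J/mol = −625 kJ/mol.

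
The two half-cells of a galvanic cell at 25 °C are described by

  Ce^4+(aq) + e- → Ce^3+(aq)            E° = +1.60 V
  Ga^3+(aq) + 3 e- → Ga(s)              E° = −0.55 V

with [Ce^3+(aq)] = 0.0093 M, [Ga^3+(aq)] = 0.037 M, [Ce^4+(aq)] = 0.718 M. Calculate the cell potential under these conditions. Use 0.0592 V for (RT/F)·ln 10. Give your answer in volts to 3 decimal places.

The Ce⁴⁺/Ce³⁺ couple has the more positive E°, so it is the cathode; Ga³⁺/Ga is the anode.
E°cell = +1.60 − (−0.55) = +2.15 V, with n = 3 electrons transferred.
For the overall reaction 3 Ce^4+(aq) + Ga(s) → 3 Ce^3+(aq) + Ga^3+(aq), Q = ([Ce^3+(aq)]^3·[Ga^3+(aq)]) / [Ce^4+(aq)]^3 = 8.04×10^−8, giving log Q = −7.095.
By the Nernst equation, E = +2.15 − (0.0592/3)·(−7.095) = +2.290 V.

+2.290 V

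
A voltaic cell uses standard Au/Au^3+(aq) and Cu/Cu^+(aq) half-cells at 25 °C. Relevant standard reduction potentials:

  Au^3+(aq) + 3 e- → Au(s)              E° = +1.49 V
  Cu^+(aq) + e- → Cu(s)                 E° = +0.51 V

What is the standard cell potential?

+0.98 V

Of the two couples in this cell, the one with the more positive reduction potential is reduced at the cathode: here that is Au³⁺/Au (+1.49 V); Cu⁺/Cu (+0.51 V) is the anode.
E°cell = E°(cathode) − E°(anode) = +1.49 − (+0.51) = +0.98 V.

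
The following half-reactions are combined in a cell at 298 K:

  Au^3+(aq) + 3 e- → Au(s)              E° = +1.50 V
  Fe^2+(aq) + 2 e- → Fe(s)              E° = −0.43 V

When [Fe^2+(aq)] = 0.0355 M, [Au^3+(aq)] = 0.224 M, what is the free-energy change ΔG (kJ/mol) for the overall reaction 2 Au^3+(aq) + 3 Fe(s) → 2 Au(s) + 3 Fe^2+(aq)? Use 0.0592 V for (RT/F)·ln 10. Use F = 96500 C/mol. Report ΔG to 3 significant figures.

−1130 kJ/mol

With Au³⁺/Au reduced at the cathode, E°cell = +1.50 − (−0.43) = +1.93 V and n = 6.
The reaction quotient is [Fe^2+(aq)]^3 / [Au^3+(aq)]^2 = 0.000892; by Nernst, E = +1.93 − (0.0592/6)(−3.050) = +1.9601 V.
ΔG = −nFE = −(6)(96500)(+1.9601) J/mol = −1130 kJ/mol.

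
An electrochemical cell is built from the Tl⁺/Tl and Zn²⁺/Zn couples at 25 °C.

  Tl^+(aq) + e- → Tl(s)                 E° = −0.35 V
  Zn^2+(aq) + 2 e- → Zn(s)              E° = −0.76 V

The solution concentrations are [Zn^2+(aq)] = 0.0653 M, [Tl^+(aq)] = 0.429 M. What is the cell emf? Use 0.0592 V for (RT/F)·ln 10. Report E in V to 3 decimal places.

The Tl⁺/Tl couple has the more positive E°, so it is the cathode; Zn²⁺/Zn is the anode.
E°cell = E°cat − E°an = −0.35 − (−0.76) = +0.41 V; n = 2.
The balanced reaction is 2 Tl^+(aq) + Zn(s) → 2 Tl(s) + Zn^2+(aq), so Q = [Zn^2+(aq)] / [Tl^+(aq)]^2 = 0.355 and log Q = −0.450.
Applying E = E° − (RT ln10/nF)·log Q gives +0.41 − (0.0592/2)(−0.450) = +0.423 V.

+0.423 V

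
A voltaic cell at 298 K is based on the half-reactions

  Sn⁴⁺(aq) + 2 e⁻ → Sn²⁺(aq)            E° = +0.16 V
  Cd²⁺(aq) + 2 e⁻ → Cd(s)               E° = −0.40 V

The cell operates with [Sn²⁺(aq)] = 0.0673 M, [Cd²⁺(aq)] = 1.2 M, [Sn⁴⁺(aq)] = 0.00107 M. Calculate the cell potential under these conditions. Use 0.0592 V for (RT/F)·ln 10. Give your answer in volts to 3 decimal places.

+0.504 V

Sn⁴⁺/Sn²⁺ is reduced (cathode, E° = +0.16 V) and Cd²⁺/Cd is oxidized (anode).
E°cell = E°cat − E°an = +0.16 − (−0.40) = +0.56 V; n = 2.
Balancing gives Sn⁴⁺(aq) + Cd(s) → Sn²⁺(aq) + Cd²⁺(aq); hence Q = ([Sn²⁺(aq)]·[Cd²⁺(aq)]) / [Sn⁴⁺(aq)] = 75.5 (log Q = 1.878).
Applying E = E° − (RT ln10/nF)·log Q gives +0.56 − (0.0592/2)(1.878) = +0.504 V.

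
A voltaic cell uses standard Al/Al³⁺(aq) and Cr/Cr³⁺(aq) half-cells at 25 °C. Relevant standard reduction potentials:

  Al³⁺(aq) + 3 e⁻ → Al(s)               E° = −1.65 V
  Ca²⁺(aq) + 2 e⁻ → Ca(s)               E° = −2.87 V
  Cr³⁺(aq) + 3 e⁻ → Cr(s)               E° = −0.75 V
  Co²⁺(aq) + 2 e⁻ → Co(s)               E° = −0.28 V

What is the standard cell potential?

The Cr³⁺/Cr couple has the higher E°, so Cr ion is reduced (cathode) and Al is oxidized (anode).
E°cell = E°(cathode) − E°(anode) = −0.75 − (−1.65) = +0.90 V.

+0.90 V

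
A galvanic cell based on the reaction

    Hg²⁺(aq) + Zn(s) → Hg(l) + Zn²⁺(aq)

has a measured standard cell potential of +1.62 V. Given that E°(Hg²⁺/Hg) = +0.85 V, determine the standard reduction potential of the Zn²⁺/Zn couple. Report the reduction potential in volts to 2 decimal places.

In the reaction as written the Hg²⁺/Hg couple is reduced (cathode) and Zn²⁺/Zn is oxidized (anode), so E°cell = E°(Hg²⁺/Hg) − E°(Zn²⁺/Zn).
E°(Zn²⁺/Zn) = E°(cathode) − E°cell = +0.85 − (+1.62) = −0.77 V.

−0.77 V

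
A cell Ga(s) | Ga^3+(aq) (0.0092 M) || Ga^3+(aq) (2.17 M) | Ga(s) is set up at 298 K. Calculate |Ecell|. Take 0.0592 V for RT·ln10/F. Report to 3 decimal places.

For a concentration cell E°cell = 0, since both electrodes use the same couple.
The compartment with the higher Ga^3+(aq) concentration (2.17 M) acts as the cathode; ions are reduced there and produced at the dilute (0.0092 M) anode.
With n = 3, Ecell = −(0.0592/3)·log([dilute]/[conc]) = −(0.0592/3)·log(0.0092/2.17) = +0.047 V.

0.047 V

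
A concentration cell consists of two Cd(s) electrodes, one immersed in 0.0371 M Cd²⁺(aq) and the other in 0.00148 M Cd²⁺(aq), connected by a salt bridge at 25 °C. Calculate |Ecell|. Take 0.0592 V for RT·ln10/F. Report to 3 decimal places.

0.041 V

For a concentration cell E°cell = 0, since both electrodes use the same couple.
The compartment with the higher Cd²⁺(aq) concentration (0.0371 M) acts as the cathode; ions are reduced there and produced at the dilute (0.00148 M) anode.
With n = 2, Ecell = −(0.0592/2)·log([dilute]/[conc]) = −(0.0592/2)·log(0.00148/0.0371) = +0.041 V.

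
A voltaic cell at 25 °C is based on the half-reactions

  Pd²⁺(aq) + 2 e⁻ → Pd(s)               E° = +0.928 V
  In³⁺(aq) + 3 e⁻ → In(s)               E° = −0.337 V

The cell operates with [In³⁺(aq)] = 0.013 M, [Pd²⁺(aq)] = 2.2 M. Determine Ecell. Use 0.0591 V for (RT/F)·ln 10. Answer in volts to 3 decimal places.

Since E°(Pd²⁺/Pd) > E°(In³⁺/In), Pd²⁺/Pd serves as the cathode.
E°cell = E°cat − E°an = +0.928 − (−0.337) = +1.265 V; n = 6.
Balancing gives 3 Pd²⁺(aq) + 2 In(s) → 3 Pd(s) + 2 In³⁺(aq); hence Q = [In³⁺(aq)]^2 / [Pd²⁺(aq)]^3 = 1.59×10^−5 (log Q = −4.799).
By the Nernst equation, E = +1.265 − (0.0591/6)·(−4.799) = +1.312 V.

+1.312 V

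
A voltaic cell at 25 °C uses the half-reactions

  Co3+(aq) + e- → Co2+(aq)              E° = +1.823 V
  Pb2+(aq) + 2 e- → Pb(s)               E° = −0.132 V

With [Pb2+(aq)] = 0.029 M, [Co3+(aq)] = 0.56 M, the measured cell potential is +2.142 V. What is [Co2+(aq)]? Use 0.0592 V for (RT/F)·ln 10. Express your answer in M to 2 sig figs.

0.0023 M

Co³⁺/Co²⁺ is the cathode (higher E°); E°cell = +1.823 − (−0.132) = +1.955 V with n = 2.
Since E = E° − (0.0592/n)·log Q, log Q = n(E° − E)/0.0592 = −6.318.
The balanced reaction is 2 Co3+(aq) + Pb(s) → 2 Co2+(aq) + Pb2+(aq), so Q = ([Co2+(aq)]^2·[Pb2+(aq)]) / [Co3+(aq)]^2.
Substituting the known concentrations and solving, log [Co2+(aq)] = −2.642 and [Co2+(aq)] = 0.0023 M.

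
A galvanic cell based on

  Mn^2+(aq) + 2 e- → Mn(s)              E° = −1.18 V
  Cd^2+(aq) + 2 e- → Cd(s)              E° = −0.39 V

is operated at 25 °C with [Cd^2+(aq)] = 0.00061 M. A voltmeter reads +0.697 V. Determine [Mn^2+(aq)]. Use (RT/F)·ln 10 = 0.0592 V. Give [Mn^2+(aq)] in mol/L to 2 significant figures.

Cd²⁺/Cd is the cathode (higher E°); E°cell = −0.39 − (−1.18) = +0.79 V with n = 2.
Rearranging E = E° − (0.0592/n)·log Q gives log Q = 2(+0.79 − (+0.697))/0.0592 = 3.142.
For Cd^2+(aq) + Mn(s) → Cd(s) + Mn^2+(aq), the reaction quotient is Q = [Mn^2+(aq)] / [Cd^2+(aq)].
Substituting the known concentrations and solving, log [Mn^2+(aq)] = −0.073 and [Mn^2+(aq)] = 0.85 M.

0.85 M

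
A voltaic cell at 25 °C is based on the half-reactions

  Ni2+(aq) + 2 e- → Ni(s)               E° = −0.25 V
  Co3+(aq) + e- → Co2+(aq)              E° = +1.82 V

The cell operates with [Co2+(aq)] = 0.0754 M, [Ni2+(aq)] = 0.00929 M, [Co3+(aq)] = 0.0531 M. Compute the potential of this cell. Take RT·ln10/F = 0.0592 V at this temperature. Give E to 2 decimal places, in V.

Since E°(Co³⁺/Co²⁺) > E°(Ni²⁺/Ni), Co³⁺/Co²⁺ serves as the cathode.
E°cell = E°cat − E°an = +1.82 − (−0.25) = +2.07 V; n = 2.
For the overall reaction 2 Co3+(aq) + Ni(s) → 2 Co2+(aq) + Ni2+(aq), Q = ([Co2+(aq)]^2·[Ni2+(aq)]) / [Co3+(aq)]^2 = 0.0187, giving log Q = −1.727.
By the Nernst equation, E = +2.07 − (0.0592/2)·(−1.727) = +2.12 V.

+2.12 V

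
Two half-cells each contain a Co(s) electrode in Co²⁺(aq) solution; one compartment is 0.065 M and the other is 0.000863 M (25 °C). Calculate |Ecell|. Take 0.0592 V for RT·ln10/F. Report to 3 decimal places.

0.056 V

For a concentration cell E°cell = 0, since both electrodes use the same couple.
The compartment with the higher Co²⁺(aq) concentration (0.065 M) acts as the cathode; ions are reduced there and produced at the dilute (0.000863 M) anode.
With n = 2, Ecell = −(0.0592/2)·log([dilute]/[conc]) = −(0.0592/2)·log(0.000863/0.065) = +0.056 V.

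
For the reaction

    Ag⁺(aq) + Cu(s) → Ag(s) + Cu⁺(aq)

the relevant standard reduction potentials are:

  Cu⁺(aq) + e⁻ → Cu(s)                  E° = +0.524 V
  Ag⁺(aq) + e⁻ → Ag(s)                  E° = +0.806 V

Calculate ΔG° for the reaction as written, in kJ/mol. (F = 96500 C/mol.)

−27.2 kJ/mol

In the reaction as written Ag⁺(aq) is reduced, so the Ag⁺/Ag couple is the cathode and Cu⁺/Cu is the anode.
E°cell = +0.806 − (+0.524) = +0.282 V; balancing electrons gives n = 1.
ΔG° = −nFE°cell = −(1)(96500)(+0.282) J/mol = −27.2 kJ/mol.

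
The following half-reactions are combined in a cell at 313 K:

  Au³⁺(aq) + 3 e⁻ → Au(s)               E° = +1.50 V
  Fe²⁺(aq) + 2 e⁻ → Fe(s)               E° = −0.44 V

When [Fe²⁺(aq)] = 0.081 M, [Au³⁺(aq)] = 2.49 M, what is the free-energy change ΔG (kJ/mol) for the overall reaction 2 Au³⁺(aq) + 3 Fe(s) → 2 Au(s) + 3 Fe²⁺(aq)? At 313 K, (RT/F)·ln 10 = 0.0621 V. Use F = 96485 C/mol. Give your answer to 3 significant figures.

E°cell = +1.50 − (−0.44) = +1.94 V; the balanced reaction transfers n = 6 electrons.
The reaction quotient is [Fe²⁺(aq)]^3 / [Au³⁺(aq)]^2 = 8.57×10^−5; by Nernst, E = +1.94 − (0.0621/6)(−4.067) = +1.9821 V.
ΔG = −nFE = −(6)(96485)(+1.9821) J/mol = −1150 kJ/mol.

−1150 kJ/mol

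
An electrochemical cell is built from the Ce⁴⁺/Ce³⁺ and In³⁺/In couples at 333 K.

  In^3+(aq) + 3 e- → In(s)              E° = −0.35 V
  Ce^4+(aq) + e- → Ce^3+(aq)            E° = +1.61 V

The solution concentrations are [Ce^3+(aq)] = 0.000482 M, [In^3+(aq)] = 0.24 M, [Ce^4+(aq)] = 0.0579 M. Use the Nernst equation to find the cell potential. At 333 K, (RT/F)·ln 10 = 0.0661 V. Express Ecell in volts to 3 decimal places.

+2.111 V

The Ce⁴⁺/Ce³⁺ couple has the more positive E°, so it is the cathode; In³⁺/In is the anode.
E°cell = +1.61 − (−0.35) = +1.96 V, with n = 3 electrons transferred.
Balancing gives 3 Ce^4+(aq) + In(s) → 3 Ce^3+(aq) + In^3+(aq); hence Q = ([Ce^3+(aq)]^3·[In^3+(aq)]) / [Ce^4+(aq)]^3 = 1.38×10^−7 (log Q = −6.859).
Applying E = E° − (RT ln10/nF)·log Q gives +1.96 − (0.0661/3)(−6.859) = +2.111 V.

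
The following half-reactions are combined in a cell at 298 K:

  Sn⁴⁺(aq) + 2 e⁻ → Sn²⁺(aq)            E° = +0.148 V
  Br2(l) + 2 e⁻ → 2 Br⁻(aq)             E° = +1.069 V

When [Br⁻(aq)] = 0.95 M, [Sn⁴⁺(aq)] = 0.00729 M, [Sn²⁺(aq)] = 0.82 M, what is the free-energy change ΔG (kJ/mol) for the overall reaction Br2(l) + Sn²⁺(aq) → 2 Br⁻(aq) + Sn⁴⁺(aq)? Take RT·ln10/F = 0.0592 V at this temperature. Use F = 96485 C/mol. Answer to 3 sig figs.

−190 kJ/mol

E°cell = +1.069 − (+0.148) = +0.921 V; the balanced reaction transfers n = 2 electrons.
The reaction quotient is ([Br⁻(aq)]^2·[Sn⁴⁺(aq)]) / [Sn²⁺(aq)] = 0.00802; by Nernst, E = +0.921 − (0.0592/2)(−2.096) = +0.9830 V.
ΔG = −nFE = −(2)(96485)(+0.9830) J/mol = −190 kJ/mol.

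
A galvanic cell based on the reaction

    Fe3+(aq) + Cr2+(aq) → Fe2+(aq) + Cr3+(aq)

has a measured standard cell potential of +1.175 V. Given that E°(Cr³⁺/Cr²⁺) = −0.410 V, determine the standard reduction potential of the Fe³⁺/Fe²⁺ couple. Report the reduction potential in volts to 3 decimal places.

In the reaction as written the Fe³⁺/Fe²⁺ couple is reduced (cathode) and Cr³⁺/Cr²⁺ is oxidized (anode), so E°cell = E°(Fe³⁺/Fe²⁺) − E°(Cr³⁺/Cr²⁺).
E°(Fe³⁺/Fe²⁺) = E°cell + E°(anode) = +1.175 + (−0.410) = +0.765 V.

+0.765 V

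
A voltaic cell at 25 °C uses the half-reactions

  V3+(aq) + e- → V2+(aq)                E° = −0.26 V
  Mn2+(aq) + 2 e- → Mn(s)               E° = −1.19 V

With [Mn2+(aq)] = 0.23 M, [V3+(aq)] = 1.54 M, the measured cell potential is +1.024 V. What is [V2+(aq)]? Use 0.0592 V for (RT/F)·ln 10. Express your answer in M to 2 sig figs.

0.083 M

V³⁺/V²⁺ is the cathode (higher E°); E°cell = −0.26 − (−1.19) = +0.93 V with n = 2.
Rearranging E = E° − (0.0592/n)·log Q gives log Q = 2(+0.93 − (+1.024))/0.0592 = −3.176.
For 2 V3+(aq) + Mn(s) → 2 V2+(aq) + Mn2+(aq), the reaction quotient is Q = ([V2+(aq)]^2·[Mn2+(aq)]) / [V3+(aq)]^2.
Isolating [V2+(aq)] in Q = 10^{−3.176} yields log [V2+(aq)] = −1.081, i.e. 0.083 M.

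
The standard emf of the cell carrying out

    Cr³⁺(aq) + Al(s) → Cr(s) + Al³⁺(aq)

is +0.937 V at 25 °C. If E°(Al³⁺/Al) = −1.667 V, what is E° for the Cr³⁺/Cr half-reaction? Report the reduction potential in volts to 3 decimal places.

In the reaction as written the Cr³⁺/Cr couple is reduced (cathode) and Al³⁺/Al is oxidized (anode), so E°cell = E°(Cr³⁺/Cr) − E°(Al³⁺/Al).
E°(Cr³⁺/Cr) = E°cell + E°(anode) = +0.937 + (−1.667) = −0.730 V.

−0.730 V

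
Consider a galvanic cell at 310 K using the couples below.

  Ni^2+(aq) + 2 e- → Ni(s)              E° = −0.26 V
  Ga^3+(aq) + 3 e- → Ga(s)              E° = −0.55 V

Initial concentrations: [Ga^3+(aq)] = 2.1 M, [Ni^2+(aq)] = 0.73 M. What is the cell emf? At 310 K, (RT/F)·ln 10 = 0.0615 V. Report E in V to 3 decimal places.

The Ni²⁺/Ni couple has the more positive E°, so it is the cathode; Ga³⁺/Ga is the anode.
E°cell = −0.26 − (−0.55) = +0.29 V, with n = 6 electrons transferred.
The balanced reaction is 3 Ni^2+(aq) + 2 Ga(s) → 3 Ni(s) + 2 Ga^3+(aq), so Q = [Ga^3+(aq)]^2 / [Ni^2+(aq)]^3 = 11.3 and log Q = 1.054.
Applying E = E° − (RT ln10/nF)·log Q gives +0.29 − (0.0615/6)(1.054) = +0.279 V.

+0.279 V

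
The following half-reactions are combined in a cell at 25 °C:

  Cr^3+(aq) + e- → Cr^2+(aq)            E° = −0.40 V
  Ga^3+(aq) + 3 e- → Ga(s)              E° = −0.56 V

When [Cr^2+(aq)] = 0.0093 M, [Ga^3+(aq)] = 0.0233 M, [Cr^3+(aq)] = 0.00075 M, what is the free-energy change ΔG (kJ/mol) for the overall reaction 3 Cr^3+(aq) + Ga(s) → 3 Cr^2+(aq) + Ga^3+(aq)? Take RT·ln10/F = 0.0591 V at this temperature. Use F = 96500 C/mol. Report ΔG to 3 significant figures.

−36.9 kJ/mol

E°cell = −0.40 − (−0.56) = +0.16 V; the balanced reaction transfers n = 3 electrons.
Q = ([Cr^2+(aq)]^3·[Ga^3+(aq)]) / [Cr^3+(aq)]^3 = 44.4, so log Q = 1.648 and E = +0.16 − (0.0591/3)(1.648) = +0.1275 V.
ΔG = −nFE = −(3)(96500)(+0.1275) J/mol = −36.9 kJ/mol.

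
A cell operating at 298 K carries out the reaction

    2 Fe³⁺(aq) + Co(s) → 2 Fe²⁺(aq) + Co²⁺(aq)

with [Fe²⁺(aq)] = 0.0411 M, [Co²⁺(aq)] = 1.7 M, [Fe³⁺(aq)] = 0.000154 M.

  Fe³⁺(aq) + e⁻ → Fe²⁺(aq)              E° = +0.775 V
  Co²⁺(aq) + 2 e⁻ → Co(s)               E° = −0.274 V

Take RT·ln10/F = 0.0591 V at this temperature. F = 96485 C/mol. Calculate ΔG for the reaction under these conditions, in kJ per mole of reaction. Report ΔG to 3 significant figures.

With Fe³⁺/Fe²⁺ reduced at the cathode, E°cell = +0.775 − (−0.274) = +1.049 V and n = 2.
Q = ([Fe²⁺(aq)]^2·[Co²⁺(aq)]) / [Fe³⁺(aq)]^2 = 1.21×10^5, so log Q = 5.083 and E = +1.049 − (0.0591/2)(5.083) = +0.8988 V.
Then ΔG = −nFE = −2 × 96485 × +0.8988 J/mol = −173 kJ/mol.

−173 kJ/mol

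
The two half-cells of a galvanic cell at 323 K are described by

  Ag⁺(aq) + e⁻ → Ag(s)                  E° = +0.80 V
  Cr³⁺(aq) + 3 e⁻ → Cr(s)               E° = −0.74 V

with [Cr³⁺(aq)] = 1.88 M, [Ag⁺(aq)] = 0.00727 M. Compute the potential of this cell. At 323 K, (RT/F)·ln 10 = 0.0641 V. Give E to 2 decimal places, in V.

+1.40 V

Since E°(Ag⁺/Ag) > E°(Cr³⁺/Cr), Ag⁺/Ag serves as the cathode.
E°cell = E°cat − E°an = +0.80 − (−0.74) = +1.54 V; n = 3.
Balancing gives 3 Ag⁺(aq) + Cr(s) → 3 Ag(s) + Cr³⁺(aq); hence Q = [Cr³⁺(aq)] / [Ag⁺(aq)]^3 = 4.89×10^6 (log Q = 6.690).
By the Nernst equation, E = +1.54 − (0.0641/3)·(6.690) = +1.40 V.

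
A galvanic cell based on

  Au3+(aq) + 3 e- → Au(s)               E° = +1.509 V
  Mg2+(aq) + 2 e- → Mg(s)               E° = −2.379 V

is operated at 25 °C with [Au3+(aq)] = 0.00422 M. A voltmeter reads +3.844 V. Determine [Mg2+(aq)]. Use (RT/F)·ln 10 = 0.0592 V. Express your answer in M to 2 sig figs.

0.80 M

The Au³⁺/Au couple has the larger reduction potential, so it is the cathode: E°cell = +1.509 − (−2.379) = +3.888 V and n = 6.
Since E = E° − (0.0592/n)·log Q, log Q = n(E° − E)/0.0592 = 4.459.
For 2 Au3+(aq) + 3 Mg(s) → 2 Au(s) + 3 Mg2+(aq), the reaction quotient is Q = [Mg2+(aq)]^3 / [Au3+(aq)]^2.
Isolating [Mg2+(aq)] in Q = 10^{4.459} yields log [Mg2+(aq)] = −0.097, i.e. 0.80 M.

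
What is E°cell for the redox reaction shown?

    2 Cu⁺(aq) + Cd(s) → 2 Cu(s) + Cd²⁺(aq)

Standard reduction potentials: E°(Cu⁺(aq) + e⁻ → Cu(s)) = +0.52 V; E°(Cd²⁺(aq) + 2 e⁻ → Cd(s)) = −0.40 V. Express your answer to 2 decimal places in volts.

In the reaction as written, Cu⁺(aq) is reduced (cathode) and Cd²⁺(aq) is produced by oxidation at the anode.
E°cell = E°(cathode) − E°(anode) = +0.52 − (−0.40) = +0.92 V.
The positive value indicates the reaction is spontaneous as written.

+0.92 V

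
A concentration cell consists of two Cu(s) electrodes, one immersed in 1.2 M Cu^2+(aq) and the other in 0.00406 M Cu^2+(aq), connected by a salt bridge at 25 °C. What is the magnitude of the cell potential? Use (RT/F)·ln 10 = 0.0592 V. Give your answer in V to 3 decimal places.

For a concentration cell E°cell = 0, since both electrodes use the same couple.
The compartment with the higher Cu^2+(aq) concentration (1.2 M) acts as the cathode; ions are reduced there and produced at the dilute (0.00406 M) anode.
With n = 2, Ecell = −(0.0592/2)·log([dilute]/[conc]) = −(0.0592/2)·log(0.00406/1.2) = +0.073 V.

0.073 V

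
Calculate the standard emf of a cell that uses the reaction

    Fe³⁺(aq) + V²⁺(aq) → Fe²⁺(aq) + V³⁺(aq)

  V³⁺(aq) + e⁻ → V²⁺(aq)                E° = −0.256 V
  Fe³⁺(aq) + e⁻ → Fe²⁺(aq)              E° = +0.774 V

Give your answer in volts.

Fe³⁺(aq) gains electrons, so the Fe³⁺/Fe²⁺ couple is the cathode; the V³⁺/V²⁺ couple is the anode.
E°cell = E°(cathode) − E°(anode) = +0.774 − (−0.256) = +1.030 V.

+1.030 V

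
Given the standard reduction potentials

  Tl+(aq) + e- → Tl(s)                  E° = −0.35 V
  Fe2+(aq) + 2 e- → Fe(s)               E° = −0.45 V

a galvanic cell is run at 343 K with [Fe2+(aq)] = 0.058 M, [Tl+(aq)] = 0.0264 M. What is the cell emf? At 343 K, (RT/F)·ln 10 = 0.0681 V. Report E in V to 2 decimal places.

+0.03 V

Since E°(Tl⁺/Tl) > E°(Fe²⁺/Fe), Tl⁺/Tl serves as the cathode.
E°cell = −0.35 − (−0.45) = +0.10 V, with n = 2 electrons transferred.
For the overall reaction 2 Tl+(aq) + Fe(s) → 2 Tl(s) + Fe2+(aq), Q = [Fe2+(aq)] / [Tl+(aq)]^2 = 83.2, giving log Q = 1.920.
By the Nernst equation, E = +0.10 − (0.0681/2)·(1.920) = +0.03 V.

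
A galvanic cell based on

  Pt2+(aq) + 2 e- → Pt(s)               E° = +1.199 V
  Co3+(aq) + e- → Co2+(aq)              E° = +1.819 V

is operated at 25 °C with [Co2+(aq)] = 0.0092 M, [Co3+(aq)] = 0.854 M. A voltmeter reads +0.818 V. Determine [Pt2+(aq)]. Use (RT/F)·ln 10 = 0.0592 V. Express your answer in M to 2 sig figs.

0.0018 M

Co³⁺/Co²⁺ is the cathode (higher E°); E°cell = +1.819 − (+1.199) = +0.620 V with n = 2.
Since E = E° − (0.0592/n)·log Q, log Q = n(E° − E)/0.0592 = −6.689.
For 2 Co3+(aq) + Pt(s) → 2 Co2+(aq) + Pt2+(aq), the reaction quotient is Q = ([Co2+(aq)]^2·[Pt2+(aq)]) / [Co3+(aq)]^2.
Isolating [Pt2+(aq)] in Q = 10^{−6.689} yields log [Pt2+(aq)] = −2.754, i.e. 0.0018 M.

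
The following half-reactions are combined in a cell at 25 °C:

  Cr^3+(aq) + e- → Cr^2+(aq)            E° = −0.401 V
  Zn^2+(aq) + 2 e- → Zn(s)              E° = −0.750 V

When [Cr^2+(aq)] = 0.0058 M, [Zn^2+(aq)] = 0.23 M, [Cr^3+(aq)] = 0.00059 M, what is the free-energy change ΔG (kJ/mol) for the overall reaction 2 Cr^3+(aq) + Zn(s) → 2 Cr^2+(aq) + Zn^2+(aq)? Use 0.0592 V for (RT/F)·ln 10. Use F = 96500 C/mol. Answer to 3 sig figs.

E°cell = −0.401 − (−0.750) = +0.349 V; the balanced reaction transfers n = 2 electrons.
The reaction quotient is ([Cr^2+(aq)]^2·[Zn^2+(aq)]) / [Cr^3+(aq)]^2 = 22.2; by Nernst, E = +0.349 − (0.0592/2)(1.347) = +0.3091 V.
ΔG = −nFE = −(2)(96500)(+0.3091) J/mol = −59.7 kJ/mol.

−59.7 kJ/mol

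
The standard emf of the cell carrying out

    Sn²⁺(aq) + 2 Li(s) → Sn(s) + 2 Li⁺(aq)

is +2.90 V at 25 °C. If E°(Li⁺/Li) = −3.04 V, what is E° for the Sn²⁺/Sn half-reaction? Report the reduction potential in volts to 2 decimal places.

−0.14 V

In the reaction as written the Sn²⁺/Sn couple is reduced (cathode) and Li⁺/Li is oxidized (anode), so E°cell = E°(Sn²⁺/Sn) − E°(Li⁺/Li).
E°(Sn²⁺/Sn) = E°cell + E°(anode) = +2.90 + (−3.04) = −0.14 V.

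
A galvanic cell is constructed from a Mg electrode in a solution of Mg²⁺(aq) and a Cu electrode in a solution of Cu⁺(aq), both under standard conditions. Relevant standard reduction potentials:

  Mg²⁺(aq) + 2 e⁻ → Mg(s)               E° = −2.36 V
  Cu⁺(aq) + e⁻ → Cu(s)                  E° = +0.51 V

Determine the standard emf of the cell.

The Cu⁺/Cu couple has the higher E°, so Cu ion is reduced (cathode) and Mg is oxidized (anode).
E°cell = E°(cathode) − E°(anode) = +0.51 − (−2.36) = +2.87 V.

+2.87 V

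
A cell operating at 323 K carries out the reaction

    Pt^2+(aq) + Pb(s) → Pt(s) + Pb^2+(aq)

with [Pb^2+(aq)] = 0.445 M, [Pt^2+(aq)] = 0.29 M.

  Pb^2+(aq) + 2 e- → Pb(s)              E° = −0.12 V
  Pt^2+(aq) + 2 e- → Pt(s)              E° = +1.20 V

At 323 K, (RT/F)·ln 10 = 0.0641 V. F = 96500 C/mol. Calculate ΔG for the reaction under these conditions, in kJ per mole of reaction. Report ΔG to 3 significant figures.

−254 kJ/mol

The standard cell potential is +1.20 − (−0.12) = +1.32 V, with n = 2 electrons in the balanced equation.
Here Q = [Pb^2+(aq)] / [Pt^2+(aq)] = 1.53 (log Q = 0.186), giving E = +1.32 − (0.0641/2)·(0.186) = +1.3140 V.
Finally ΔG = −nFE = −(2)(96500 C/mol)(+1.3140 V) = −254 kJ/mol.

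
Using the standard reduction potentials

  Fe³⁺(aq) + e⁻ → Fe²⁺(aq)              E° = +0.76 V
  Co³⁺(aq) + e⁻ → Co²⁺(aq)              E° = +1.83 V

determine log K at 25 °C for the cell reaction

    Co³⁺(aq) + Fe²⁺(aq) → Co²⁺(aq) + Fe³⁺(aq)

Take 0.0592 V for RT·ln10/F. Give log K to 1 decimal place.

log K = 18.1

The Co³⁺/Co²⁺ couple is reduced (cathode); E°cell = +1.83 − (+0.76) = +1.07 V with n = 1.
At equilibrium E = 0, so log K = nE°cell / 0.0592 = (1)(+1.07) / 0.0592 = 18.1.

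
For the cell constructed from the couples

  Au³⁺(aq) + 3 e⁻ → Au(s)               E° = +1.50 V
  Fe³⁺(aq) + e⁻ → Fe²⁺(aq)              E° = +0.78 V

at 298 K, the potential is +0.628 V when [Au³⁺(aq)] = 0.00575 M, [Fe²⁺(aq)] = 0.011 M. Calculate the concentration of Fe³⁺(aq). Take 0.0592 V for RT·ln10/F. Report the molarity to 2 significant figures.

0.071 M

Au³⁺/Au is the cathode (higher E°); E°cell = +1.50 − (+0.78) = +0.72 V with n = 3.
Since E = E° − (0.0592/n)·log Q, log Q = n(E° − E)/0.0592 = 4.662.
Balancing electrons gives Au³⁺(aq) + 3 Fe²⁺(aq) → Au(s) + 3 Fe³⁺(aq); thus Q = [Fe³⁺(aq)]^3 / ([Au³⁺(aq)]·[Fe²⁺(aq)]^3).
Isolating [Fe³⁺(aq)] in Q = 10^{4.662} yields log [Fe³⁺(aq)] = −1.151, i.e. 0.071 M.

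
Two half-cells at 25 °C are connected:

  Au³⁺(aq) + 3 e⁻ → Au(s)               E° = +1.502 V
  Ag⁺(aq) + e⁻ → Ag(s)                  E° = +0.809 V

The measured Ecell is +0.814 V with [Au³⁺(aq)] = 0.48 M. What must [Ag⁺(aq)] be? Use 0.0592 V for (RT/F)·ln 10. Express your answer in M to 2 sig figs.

0.0071 M

The Au³⁺/Au couple has the larger reduction potential, so it is the cathode: E°cell = +1.502 − (+0.809) = +0.693 V and n = 3.
Rearranging E = E° − (0.0592/n)·log Q gives log Q = 3(+0.693 − (+0.814))/0.0592 = −6.132.
The balanced reaction is Au³⁺(aq) + 3 Ag(s) → Au(s) + 3 Ag⁺(aq), so Q = [Ag⁺(aq)]^3 / [Au³⁺(aq)].
Substituting the known concentrations and solving, log [Ag⁺(aq)] = −2.150 and [Ag⁺(aq)] = 0.0071 M.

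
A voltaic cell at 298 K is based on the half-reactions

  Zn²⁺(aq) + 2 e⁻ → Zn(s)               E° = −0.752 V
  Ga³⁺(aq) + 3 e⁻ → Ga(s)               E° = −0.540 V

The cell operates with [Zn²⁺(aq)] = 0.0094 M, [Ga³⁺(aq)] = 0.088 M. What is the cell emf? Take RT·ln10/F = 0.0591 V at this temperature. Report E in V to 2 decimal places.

Since E°(Ga³⁺/Ga) > E°(Zn²⁺/Zn), Ga³⁺/Ga serves as the cathode.
The standard potential is −0.540 − (−0.752) = +0.212 V and the balanced reaction transfers n = 6 electrons.
For the overall reaction 2 Ga³⁺(aq) + 3 Zn(s) → 2 Ga(s) + 3 Zn²⁺(aq), Q = [Zn²⁺(aq)]^3 / [Ga³⁺(aq)]^2 = 0.000107, giving log Q = −3.970.
E = E° − (0.0591/n)·log Q = +0.212 − (0.0591/6)(−3.970) = +0.25 V.

+0.25 V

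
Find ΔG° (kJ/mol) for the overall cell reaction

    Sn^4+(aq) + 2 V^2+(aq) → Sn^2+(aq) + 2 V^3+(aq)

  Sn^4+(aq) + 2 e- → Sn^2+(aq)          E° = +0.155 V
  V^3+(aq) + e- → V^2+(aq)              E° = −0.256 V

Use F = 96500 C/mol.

−79.3 kJ/mol

In the reaction as written Sn^4+(aq) is reduced, so the Sn⁴⁺/Sn²⁺ couple is the cathode and V³⁺/V²⁺ is the anode.
E°cell = +0.155 − (−0.256) = +0.411 V; balancing electrons gives n = 2.
ΔG° = −nFE°cell = −(2)(96500)(+0.411) J/mol = −79.3 kJ/mol.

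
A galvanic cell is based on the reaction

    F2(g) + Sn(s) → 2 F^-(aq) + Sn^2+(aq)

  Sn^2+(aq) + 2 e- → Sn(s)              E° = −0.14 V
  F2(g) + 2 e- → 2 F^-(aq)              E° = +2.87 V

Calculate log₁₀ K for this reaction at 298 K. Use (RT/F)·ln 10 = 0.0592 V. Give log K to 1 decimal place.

The F₂/F⁻ couple is reduced (cathode); E°cell = +2.87 − (−0.14) = +3.01 V with n = 2.
At equilibrium E = 0, so log K = nE°cell / 0.0592 = (2)(+3.01) / 0.0592 = 101.7.

log K = 101.7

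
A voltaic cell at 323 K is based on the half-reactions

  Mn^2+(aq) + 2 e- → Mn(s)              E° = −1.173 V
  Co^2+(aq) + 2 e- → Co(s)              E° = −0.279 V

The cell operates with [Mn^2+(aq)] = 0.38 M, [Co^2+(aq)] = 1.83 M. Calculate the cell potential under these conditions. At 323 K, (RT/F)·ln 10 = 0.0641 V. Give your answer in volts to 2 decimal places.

Co²⁺/Co is reduced (cathode, E° = −0.279 V) and Mn²⁺/Mn is oxidized (anode).
E°cell = E°cat − E°an = −0.279 − (−1.173) = +0.894 V; n = 2.
Balancing gives Co^2+(aq) + Mn(s) → Co(s) + Mn^2+(aq); hence Q = [Mn^2+(aq)] / [Co^2+(aq)] = 0.208 (log Q = −0.683).
Applying E = E° − (RT ln10/nF)·log Q gives +0.894 − (0.0641/2)(−0.683) = +0.92 V.

+0.92 V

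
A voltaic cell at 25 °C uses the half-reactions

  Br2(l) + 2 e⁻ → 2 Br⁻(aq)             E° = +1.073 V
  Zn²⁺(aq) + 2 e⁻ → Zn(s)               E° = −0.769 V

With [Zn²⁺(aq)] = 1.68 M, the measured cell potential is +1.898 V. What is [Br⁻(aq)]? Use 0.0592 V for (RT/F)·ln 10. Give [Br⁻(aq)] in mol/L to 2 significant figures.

Br₂/Br⁻ is the cathode (higher E°); E°cell = +1.073 − (−0.769) = +1.842 V with n = 2.
Rearranging E = E° − (0.0592/n)·log Q gives log Q = 2(+1.842 − (+1.898))/0.0592 = −1.892.
For Br2(l) + Zn(s) → 2 Br⁻(aq) + Zn²⁺(aq), the reaction quotient is Q = [Br⁻(aq)]^2·[Zn²⁺(aq)].
Substituting the known concentrations and solving, log [Br⁻(aq)] = −1.059 and [Br⁻(aq)] = 0.087 M.

0.087 M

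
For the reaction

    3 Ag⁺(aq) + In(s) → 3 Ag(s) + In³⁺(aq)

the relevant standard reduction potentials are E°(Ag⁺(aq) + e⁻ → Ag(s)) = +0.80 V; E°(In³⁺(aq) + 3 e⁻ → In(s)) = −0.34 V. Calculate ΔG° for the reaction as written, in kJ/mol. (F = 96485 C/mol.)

In the reaction as written Ag⁺(aq) is reduced, so the Ag⁺/Ag couple is the cathode and In³⁺/In is the anode.
E°cell = +0.80 − (−0.34) = +1.14 V; balancing electrons gives n = 3.
ΔG° = −nFE°cell = −(3)(96485)(+1.14) J/mol = −330 kJ/mol.

−330 kJ/mol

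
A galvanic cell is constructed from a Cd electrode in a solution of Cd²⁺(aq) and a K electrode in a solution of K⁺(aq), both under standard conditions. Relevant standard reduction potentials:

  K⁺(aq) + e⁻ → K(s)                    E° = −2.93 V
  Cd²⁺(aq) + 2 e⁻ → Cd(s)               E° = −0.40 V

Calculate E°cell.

Of the two couples in this cell, the one with the more positive reduction potential is reduced at the cathode: here that is Cd²⁺/Cd (−0.40 V); K⁺/K (−2.93 V) is the anode.
E°cell = E°(cathode) − E°(anode) = −0.40 − (−2.93) = +2.53 V.

+2.53 V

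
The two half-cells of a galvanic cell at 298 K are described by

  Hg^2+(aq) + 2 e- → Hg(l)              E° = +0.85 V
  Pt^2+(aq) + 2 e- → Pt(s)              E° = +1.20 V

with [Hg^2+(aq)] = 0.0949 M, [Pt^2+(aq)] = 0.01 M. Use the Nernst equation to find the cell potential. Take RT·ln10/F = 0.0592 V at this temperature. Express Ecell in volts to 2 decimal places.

The Pt²⁺/Pt couple has the more positive E°, so it is the cathode; Hg²⁺/Hg is the anode.
E°cell = E°cat − E°an = +1.20 − (+0.85) = +0.35 V; n = 2.
The balanced reaction is Pt^2+(aq) + Hg(l) → Pt(s) + Hg^2+(aq), so Q = [Hg^2+(aq)] / [Pt^2+(aq)] = 9.49 and log Q = 0.977.
E = E° − (0.0592/n)·log Q = +0.35 − (0.0592/2)(0.977) = +0.32 V.

+0.32 V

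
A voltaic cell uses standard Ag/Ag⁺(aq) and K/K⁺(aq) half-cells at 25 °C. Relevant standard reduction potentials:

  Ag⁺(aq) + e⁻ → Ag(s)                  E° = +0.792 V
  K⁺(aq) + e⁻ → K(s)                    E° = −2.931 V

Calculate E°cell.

The Ag⁺/Ag couple has the higher E°, so Ag ion is reduced (cathode) and K is oxidized (anode).
E°cell = E°(cathode) − E°(anode) = +0.792 − (−2.931) = +3.723 V.

+3.723 V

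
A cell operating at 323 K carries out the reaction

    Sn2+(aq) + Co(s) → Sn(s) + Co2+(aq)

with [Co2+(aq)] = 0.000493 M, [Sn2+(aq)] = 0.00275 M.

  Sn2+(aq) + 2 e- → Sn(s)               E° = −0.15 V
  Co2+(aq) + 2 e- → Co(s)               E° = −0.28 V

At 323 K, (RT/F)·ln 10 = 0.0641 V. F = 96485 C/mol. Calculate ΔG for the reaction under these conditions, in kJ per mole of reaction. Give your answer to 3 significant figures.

With Sn²⁺/Sn reduced at the cathode, E°cell = −0.15 − (−0.28) = +0.13 V and n = 2.
Q = [Co2+(aq)] / [Sn2+(aq)] = 0.179, so log Q = −0.746 and E = +0.13 − (0.0641/2)(−0.746) = +0.1539 V.
ΔG = −nFE = −(2)(96485)(+0.1539) J/mol = −29.7 kJ/mol.

−29.7 kJ/mol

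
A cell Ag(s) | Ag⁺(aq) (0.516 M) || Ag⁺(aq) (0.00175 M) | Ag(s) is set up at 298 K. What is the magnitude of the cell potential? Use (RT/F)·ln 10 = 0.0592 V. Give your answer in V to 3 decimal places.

0.146 V

For a concentration cell E°cell = 0, since both electrodes use the same couple.
The compartment with the higher Ag⁺(aq) concentration (0.516 M) acts as the cathode; ions are reduced there and produced at the dilute (0.00175 M) anode.
With n = 1, Ecell = −(0.0592/1)·log([dilute]/[conc]) = −(0.0592/1)·log(0.00175/0.516) = +0.146 V.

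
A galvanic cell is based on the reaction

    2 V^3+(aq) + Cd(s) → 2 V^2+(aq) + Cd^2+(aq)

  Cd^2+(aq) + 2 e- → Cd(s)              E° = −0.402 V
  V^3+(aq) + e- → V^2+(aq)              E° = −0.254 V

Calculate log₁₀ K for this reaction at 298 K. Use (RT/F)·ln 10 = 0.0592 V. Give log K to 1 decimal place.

The V³⁺/V²⁺ couple is reduced (cathode); E°cell = −0.254 − (−0.402) = +0.148 V with n = 2.
At equilibrium E = 0, so log K = nE°cell / 0.0592 = (2)(+0.148) / 0.0592 = 5.0.

log K = 5.0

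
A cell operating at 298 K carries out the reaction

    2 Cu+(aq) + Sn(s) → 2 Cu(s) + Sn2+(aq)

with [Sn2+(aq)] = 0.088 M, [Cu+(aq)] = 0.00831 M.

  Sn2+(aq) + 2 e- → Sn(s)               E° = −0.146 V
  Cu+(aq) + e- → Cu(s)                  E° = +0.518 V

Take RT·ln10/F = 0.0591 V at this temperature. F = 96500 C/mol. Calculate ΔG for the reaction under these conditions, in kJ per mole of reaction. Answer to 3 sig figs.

The standard cell potential is +0.518 − (−0.146) = +0.664 V, with n = 2 electrons in the balanced equation.
Q = [Sn2+(aq)] / [Cu+(aq)]^2 = 1.27×10^3, so log Q = 3.105 and E = +0.664 − (0.0591/2)(3.105) = +0.5722 V.
Then ΔG = −nFE = −2 × 96500 × +0.5722 J/mol = −110 kJ/mol.

−110 kJ/mol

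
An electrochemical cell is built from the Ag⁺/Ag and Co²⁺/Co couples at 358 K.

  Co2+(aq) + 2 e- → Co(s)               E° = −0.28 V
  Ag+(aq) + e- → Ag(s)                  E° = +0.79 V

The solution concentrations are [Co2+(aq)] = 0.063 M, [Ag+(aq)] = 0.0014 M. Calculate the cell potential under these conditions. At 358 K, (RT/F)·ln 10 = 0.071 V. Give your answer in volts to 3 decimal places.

+0.910 V

Since E°(Ag⁺/Ag) > E°(Co²⁺/Co), Ag⁺/Ag serves as the cathode.
The standard potential is +0.79 − (−0.28) = +1.07 V and the balanced reaction transfers n = 2 electrons.
The balanced reaction is 2 Ag+(aq) + Co(s) → 2 Ag(s) + Co2+(aq), so Q = [Co2+(aq)] / [Ag+(aq)]^2 = 3.21×10^4 and log Q = 4.507.
By the Nernst equation, E = +1.07 − (0.071/2)·(4.507) = +0.910 V.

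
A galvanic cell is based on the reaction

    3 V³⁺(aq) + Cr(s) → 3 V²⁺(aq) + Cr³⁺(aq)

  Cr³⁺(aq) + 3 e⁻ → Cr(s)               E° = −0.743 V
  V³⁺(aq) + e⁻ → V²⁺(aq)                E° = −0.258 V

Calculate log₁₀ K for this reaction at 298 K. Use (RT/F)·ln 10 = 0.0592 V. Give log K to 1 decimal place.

log K = 24.6

The V³⁺/V²⁺ couple is reduced (cathode); E°cell = −0.258 − (−0.743) = +0.485 V with n = 3.
At equilibrium E = 0, so log K = nE°cell / 0.0592 = (3)(+0.485) / 0.0592 = 24.6.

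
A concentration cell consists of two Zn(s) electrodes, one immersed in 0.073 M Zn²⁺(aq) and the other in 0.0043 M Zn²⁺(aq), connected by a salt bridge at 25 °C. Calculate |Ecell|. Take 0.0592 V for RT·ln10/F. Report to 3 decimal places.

For a concentration cell E°cell = 0, since both electrodes use the same couple.
The compartment with the higher Zn²⁺(aq) concentration (0.073 M) acts as the cathode; ions are reduced there and produced at the dilute (0.0043 M) anode.
With n = 2, Ecell = −(0.0592/2)·log([dilute]/[conc]) = −(0.0592/2)·log(0.0043/0.073) = +0.036 V.

0.036 V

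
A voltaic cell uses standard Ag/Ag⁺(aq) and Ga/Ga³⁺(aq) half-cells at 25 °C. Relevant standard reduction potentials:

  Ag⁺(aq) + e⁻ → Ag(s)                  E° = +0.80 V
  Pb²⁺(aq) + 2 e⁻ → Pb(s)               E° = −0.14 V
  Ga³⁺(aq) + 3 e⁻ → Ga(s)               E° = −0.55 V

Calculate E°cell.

Of the two couples in this cell, the one with the more positive reduction potential is reduced at the cathode: here that is Ag⁺/Ag (+0.80 V); Ga³⁺/Ga (−0.55 V) is the anode.
E°cell = E°(cathode) − E°(anode) = +0.80 − (−0.55) = +1.35 V.

+1.35 V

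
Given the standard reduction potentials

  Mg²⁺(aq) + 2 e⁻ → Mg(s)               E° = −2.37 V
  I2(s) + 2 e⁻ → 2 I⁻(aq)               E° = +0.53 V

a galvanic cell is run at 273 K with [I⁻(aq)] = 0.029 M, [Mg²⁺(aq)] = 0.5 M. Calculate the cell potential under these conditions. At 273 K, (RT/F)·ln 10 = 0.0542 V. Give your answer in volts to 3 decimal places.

I₂/I⁻ is reduced (cathode, E° = +0.53 V) and Mg²⁺/Mg is oxidized (anode).
The standard potential is +0.53 − (−2.37) = +2.90 V and the balanced reaction transfers n = 2 electrons.
The balanced reaction is I2(s) + Mg(s) → 2 I⁻(aq) + Mg²⁺(aq), so Q = [I⁻(aq)]^2·[Mg²⁺(aq)] = 0.000421 and log Q = −3.376.
E = E° − (0.0542/n)·log Q = +2.90 − (0.0542/2)(−3.376) = +2.991 V.

+2.991 V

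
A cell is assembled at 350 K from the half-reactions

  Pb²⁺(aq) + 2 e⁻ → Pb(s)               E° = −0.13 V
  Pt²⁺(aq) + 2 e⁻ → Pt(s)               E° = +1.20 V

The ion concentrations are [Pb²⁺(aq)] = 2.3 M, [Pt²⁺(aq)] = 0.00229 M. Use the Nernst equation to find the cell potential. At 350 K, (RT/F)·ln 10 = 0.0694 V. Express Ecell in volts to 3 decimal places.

Since E°(Pt²⁺/Pt) > E°(Pb²⁺/Pb), Pt²⁺/Pt serves as the cathode.
The standard potential is +1.20 − (−0.13) = +1.33 V and the balanced reaction transfers n = 2 electrons.
Balancing gives Pt²⁺(aq) + Pb(s) → Pt(s) + Pb²⁺(aq); hence Q = [Pb²⁺(aq)] / [Pt²⁺(aq)] = 1×10^3 (log Q = 3.002).
By the Nernst equation, E = +1.33 − (0.0694/2)·(3.002) = +1.226 V.

+1.226 V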